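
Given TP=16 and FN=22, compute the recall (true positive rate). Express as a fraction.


Recall = TP / (TP + FN) = 16 / 38 = 8/19.

8/19


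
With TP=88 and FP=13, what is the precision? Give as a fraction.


Precision = TP / (TP + FP) = 88 / 101 = 88/101.

88/101


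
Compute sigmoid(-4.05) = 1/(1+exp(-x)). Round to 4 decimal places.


sigma(-4.05) = 1/(1+e^(4.05)) = 1/(1+57.397457) = 1/58.397457 = 0.0171.

0.0171


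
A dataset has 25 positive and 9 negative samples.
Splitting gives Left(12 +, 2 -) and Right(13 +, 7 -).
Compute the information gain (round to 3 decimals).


H(parent) = 0.8338. H(left) = 0.5917, H(right) = 0.9341. Weighted = (14/34)*0.5917 + (20/34)*0.9341 = 0.7931. IG = 0.8338 - 0.7931 = 0.0407, which rounds to 0.041.

0.041


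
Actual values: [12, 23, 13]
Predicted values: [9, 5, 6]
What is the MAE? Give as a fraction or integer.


MAE = (1/3) * (|12-9|=3 + |23-5|=18 + |13-6|=7). Sum = 28. MAE = 28/3.

28/3


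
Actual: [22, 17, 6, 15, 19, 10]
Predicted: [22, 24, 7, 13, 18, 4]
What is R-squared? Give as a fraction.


Mean(y) = 89/6. SS_res = 91. SS_tot = 1049/6. R^2 = 1 - 91/(1049/6) = 503/1049.

503/1049


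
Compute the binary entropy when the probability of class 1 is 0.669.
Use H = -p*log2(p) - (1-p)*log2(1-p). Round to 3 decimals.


H = -0.669*log2(0.669) - 0.331*log2(0.331) = 0.916.

0.916


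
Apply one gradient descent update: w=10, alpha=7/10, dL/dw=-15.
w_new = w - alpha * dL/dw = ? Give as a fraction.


w_new = 10 - 7/10 * -15 = 10 - -21/2 = 41/2.

41/2


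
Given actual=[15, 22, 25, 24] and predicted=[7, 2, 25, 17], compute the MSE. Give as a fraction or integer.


MSE = (1/4) * ((15-7)^2=64 + (22-2)^2=400 + (25-25)^2=0 + (24-17)^2=49). Sum = 513. MSE = 513/4.

513/4


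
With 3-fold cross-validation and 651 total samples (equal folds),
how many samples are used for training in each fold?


Each validation fold has 651/3 = 217 samples. Training set = 651 - 217 = 434.

434


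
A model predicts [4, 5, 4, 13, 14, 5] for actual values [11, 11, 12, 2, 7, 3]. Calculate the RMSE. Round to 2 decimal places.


MSE = 53.8333. RMSE = sqrt(53.8333) = 7.34.

7.34


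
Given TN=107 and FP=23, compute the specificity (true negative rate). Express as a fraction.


Specificity = TN / (TN + FP) = 107 / 130 = 107/130.

107/130


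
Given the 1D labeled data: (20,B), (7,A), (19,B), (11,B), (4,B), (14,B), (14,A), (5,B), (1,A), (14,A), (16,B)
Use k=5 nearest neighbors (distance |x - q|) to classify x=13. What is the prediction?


Distances: |20-13|=7, |7-13|=6, |19-13|=6, |11-13|=2, |4-13|=9, |14-13|=1, |14-13|=1, |5-13|=8, |1-13|=12, |14-13|=1, |16-13|=3. 5 nearest: (14,A), (14,A), (14,B), (11,B), (16,B). Counts: {'A': 2, 'B': 3}. Majority class: B.

B


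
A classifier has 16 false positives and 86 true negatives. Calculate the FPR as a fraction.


FPR = FP / (FP + TN) = 16 / 102 = 8/51.

8/51


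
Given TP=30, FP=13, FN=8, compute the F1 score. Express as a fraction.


Precision = 30/43 = 30/43. Recall = 30/38 = 15/19. F1 = 2*P*R/(P+R) = 20/27.

20/27


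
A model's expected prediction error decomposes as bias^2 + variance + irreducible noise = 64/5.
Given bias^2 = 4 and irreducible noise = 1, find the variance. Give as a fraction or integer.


Total error = bias^2 + variance + irreducible noise. So variance = 64/5 - 4 - 1 = 39/5.

39/5


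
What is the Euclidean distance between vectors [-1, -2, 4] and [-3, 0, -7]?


d = sqrt(sum of squared differences). (-1--3)^2=4, (-2-0)^2=4, (4--7)^2=121. Sum = 129.

sqrt(129)


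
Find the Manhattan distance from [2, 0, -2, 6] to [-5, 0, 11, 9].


d = sum of absolute differences: |2--5|=7 + |0-0|=0 + |-2-11|=13 + |6-9|=3 = 23.

23


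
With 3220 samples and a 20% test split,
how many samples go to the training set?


Test set = 3220 * 20% = 644. Training set = 3220 - 644 = 2576.

2576


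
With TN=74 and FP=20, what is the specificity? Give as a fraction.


Specificity = TN / (TN + FP) = 74 / 94 = 37/47.

37/47


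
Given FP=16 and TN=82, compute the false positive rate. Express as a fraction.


FPR = FP / (FP + TN) = 16 / 98 = 8/49.

8/49


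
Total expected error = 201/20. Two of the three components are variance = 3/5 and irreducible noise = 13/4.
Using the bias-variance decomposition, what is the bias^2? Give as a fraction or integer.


Total error = bias^2 + variance + irreducible noise. So bias^2 = 201/20 - 3/5 - 13/4 = 31/5.

31/5


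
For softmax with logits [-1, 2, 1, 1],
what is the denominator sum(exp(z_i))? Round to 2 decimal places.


Denom = e^-1=0.3679 + e^2=7.3891 + e^1=2.7183 + e^1=2.7183. Sum = 13.1936, which rounds to 13.19.

13.19


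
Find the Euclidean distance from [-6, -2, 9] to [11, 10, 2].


d = sqrt(sum of squared differences). (-6-11)^2=289, (-2-10)^2=144, (9-2)^2=49. Sum = 482.

sqrt(482)


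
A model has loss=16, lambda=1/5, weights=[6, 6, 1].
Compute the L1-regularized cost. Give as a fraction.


L1 norm = sum(|w|) = 13. J = 16 + 1/5 * 13 = 93/5.

93/5


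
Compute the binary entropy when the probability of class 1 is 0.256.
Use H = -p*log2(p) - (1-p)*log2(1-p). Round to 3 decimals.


H = -0.256*log2(0.256) - 0.744*log2(0.744) = 0.821.

0.821


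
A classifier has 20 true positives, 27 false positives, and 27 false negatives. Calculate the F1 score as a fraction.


Precision = 20/47 = 20/47. Recall = 20/47 = 20/47. F1 = 2*P*R/(P+R) = 20/47.

20/47


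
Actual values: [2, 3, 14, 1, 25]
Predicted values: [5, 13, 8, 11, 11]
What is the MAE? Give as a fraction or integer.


MAE = (1/5) * (|2-5|=3 + |3-13|=10 + |14-8|=6 + |1-11|=10 + |25-11|=14). Sum = 43. MAE = 43/5.

43/5


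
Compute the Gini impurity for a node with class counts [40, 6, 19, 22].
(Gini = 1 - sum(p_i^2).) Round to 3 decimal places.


Total = 87. Proportions: 40/87, 6/87, 19/87, 22/87. sum(p_i^2) = 0.3278. Gini = 1 - 0.3278 = 0.6722, which rounds to 0.672.

0.672


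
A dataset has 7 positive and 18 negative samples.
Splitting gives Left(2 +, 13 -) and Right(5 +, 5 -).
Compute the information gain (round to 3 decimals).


H(parent) = 0.8555. H(left) = 0.5665, H(right) = 1.0000. Weighted = (15/25)*0.5665 + (10/25)*1.0000 = 0.7399. IG = 0.8555 - 0.7399 = 0.1156, which rounds to 0.116.

0.116


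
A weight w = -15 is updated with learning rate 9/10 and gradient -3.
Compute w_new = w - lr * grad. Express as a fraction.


w_new = -15 - 9/10 * -3 = -15 - -27/10 = -123/10.

-123/10


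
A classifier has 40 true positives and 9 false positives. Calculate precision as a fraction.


Precision = TP / (TP + FP) = 40 / 49 = 40/49.

40/49


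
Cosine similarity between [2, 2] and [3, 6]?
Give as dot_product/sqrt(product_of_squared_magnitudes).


dot = 18. |a|^2 = 8, |b|^2 = 45. cos = 18/sqrt(360).

18/sqrt(360)


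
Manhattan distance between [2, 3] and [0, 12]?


d = sum of absolute differences: |2-0|=2 + |3-12|=9 = 11.

11


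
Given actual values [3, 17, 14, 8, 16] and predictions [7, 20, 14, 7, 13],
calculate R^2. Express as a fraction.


Mean(y) = 58/5. SS_res = 35. SS_tot = 706/5. R^2 = 1 - 35/(706/5) = 531/706.

531/706


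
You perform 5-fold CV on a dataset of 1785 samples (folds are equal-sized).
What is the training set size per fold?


Each validation fold has 1785/5 = 357 samples. Training set = 1785 - 357 = 1428.

1428


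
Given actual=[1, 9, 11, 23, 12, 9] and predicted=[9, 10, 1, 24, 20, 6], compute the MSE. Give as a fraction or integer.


MSE = (1/6) * ((1-9)^2=64 + (9-10)^2=1 + (11-1)^2=100 + (23-24)^2=1 + (12-20)^2=64 + (9-6)^2=9). Sum = 239. MSE = 239/6.

239/6


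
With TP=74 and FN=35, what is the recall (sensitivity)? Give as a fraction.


Recall = TP / (TP + FN) = 74 / 109 = 74/109.

74/109


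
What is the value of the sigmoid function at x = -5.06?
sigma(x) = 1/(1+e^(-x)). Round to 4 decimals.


sigma(-5.06) = 1/(1+e^(5.06)) = 1/(1+157.590516) = 1/158.590516 = 0.0063.

0.0063


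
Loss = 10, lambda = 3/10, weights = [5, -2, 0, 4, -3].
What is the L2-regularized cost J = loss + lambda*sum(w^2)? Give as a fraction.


L2 sq norm = sum(w^2) = 54. J = 10 + 3/10 * 54 = 131/5.

131/5


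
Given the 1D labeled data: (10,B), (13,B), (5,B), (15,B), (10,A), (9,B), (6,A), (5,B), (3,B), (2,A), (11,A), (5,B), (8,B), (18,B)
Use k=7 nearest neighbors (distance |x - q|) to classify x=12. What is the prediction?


Distances: |10-12|=2, |13-12|=1, |5-12|=7, |15-12|=3, |10-12|=2, |9-12|=3, |6-12|=6, |5-12|=7, |3-12|=9, |2-12|=10, |11-12|=1, |5-12|=7, |8-12|=4, |18-12|=6. 7 nearest: (11,A), (13,B), (10,A), (10,B), (15,B), (9,B), (8,B). Counts: {'A': 2, 'B': 5}. Majority class: B.

B


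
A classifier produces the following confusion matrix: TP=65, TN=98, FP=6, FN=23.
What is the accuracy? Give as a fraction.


Accuracy = (TP + TN) / (TP + TN + FP + FN) = (65 + 98) / 192 = 163/192.

163/192


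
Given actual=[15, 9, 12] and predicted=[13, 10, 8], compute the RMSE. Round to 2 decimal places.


MSE = 7.0000. RMSE = sqrt(7.0000) = 2.65.

2.65


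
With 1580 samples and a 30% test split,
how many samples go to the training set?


Test set = 1580 * 30% = 474. Training set = 1580 - 474 = 1106.

1106


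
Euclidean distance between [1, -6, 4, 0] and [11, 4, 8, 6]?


d = sqrt(sum of squared differences). (1-11)^2=100, (-6-4)^2=100, (4-8)^2=16, (0-6)^2=36. Sum = 252.

sqrt(252)


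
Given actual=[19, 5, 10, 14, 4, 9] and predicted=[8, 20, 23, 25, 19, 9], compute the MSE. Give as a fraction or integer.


MSE = (1/6) * ((19-8)^2=121 + (5-20)^2=225 + (10-23)^2=169 + (14-25)^2=121 + (4-19)^2=225 + (9-9)^2=0). Sum = 861. MSE = 287/2.

287/2


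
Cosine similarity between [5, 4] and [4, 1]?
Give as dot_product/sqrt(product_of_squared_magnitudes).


dot = 24. |a|^2 = 41, |b|^2 = 17. cos = 24/sqrt(697).

24/sqrt(697)


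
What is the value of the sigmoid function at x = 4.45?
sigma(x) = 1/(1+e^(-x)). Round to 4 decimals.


sigma(4.45) = 1/(1+e^(-4.45)) = 1/(1+0.011679) = 1/1.011679 = 0.9885.

0.9885


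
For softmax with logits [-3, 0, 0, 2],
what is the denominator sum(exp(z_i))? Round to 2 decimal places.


Denom = e^-3=0.0498 + e^0=1.0000 + e^0=1.0000 + e^2=7.3891. Sum = 9.4389, which rounds to 9.44.

9.44


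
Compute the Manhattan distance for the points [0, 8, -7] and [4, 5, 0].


d = sum of absolute differences: |0-4|=4 + |8-5|=3 + |-7-0|=7 = 14.

14


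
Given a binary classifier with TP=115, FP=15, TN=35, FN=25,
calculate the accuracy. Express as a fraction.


Accuracy = (TP + TN) / (TP + TN + FP + FN) = (115 + 35) / 190 = 15/19.

15/19


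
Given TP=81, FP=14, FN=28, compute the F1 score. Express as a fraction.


Precision = 81/95 = 81/95. Recall = 81/109 = 81/109. F1 = 2*P*R/(P+R) = 27/34.

27/34


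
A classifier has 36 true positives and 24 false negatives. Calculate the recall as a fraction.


Recall = TP / (TP + FN) = 36 / 60 = 3/5.

3/5


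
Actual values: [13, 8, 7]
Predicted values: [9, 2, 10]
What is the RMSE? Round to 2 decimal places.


MSE = 20.3333. RMSE = sqrt(20.3333) = 4.51.

4.51


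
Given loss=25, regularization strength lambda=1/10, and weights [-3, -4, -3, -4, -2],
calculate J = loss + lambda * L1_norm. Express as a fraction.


L1 norm = sum(|w|) = 16. J = 25 + 1/10 * 16 = 133/5.

133/5


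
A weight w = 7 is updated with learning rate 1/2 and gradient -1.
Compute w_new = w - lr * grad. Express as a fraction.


w_new = 7 - 1/2 * -1 = 7 - -1/2 = 15/2.

15/2


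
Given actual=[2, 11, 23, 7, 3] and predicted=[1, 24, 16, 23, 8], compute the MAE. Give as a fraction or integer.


MAE = (1/5) * (|2-1|=1 + |11-24|=13 + |23-16|=7 + |7-23|=16 + |3-8|=5). Sum = 42. MAE = 42/5.

42/5


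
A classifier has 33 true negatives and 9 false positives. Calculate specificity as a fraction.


Specificity = TN / (TN + FP) = 33 / 42 = 11/14.

11/14


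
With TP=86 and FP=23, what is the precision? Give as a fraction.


Precision = TP / (TP + FP) = 86 / 109 = 86/109.

86/109


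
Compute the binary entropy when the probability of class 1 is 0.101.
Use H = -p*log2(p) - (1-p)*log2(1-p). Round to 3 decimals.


H = -0.101*log2(0.101) - 0.899*log2(0.899) = 0.472.

0.472


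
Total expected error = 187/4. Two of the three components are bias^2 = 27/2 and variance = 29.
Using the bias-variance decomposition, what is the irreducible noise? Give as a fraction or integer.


Total error = bias^2 + variance + irreducible noise. So irreducible noise = 187/4 - 27/2 - 29 = 17/4.

17/4


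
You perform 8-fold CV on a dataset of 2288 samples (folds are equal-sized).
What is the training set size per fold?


Each validation fold has 2288/8 = 286 samples. Training set = 2288 - 286 = 2002.

2002


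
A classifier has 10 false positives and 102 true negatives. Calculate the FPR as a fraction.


FPR = FP / (FP + TN) = 10 / 112 = 5/56.

5/56


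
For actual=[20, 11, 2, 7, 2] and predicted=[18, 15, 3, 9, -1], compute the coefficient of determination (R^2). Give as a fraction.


Mean(y) = 42/5. SS_res = 34. SS_tot = 1126/5. R^2 = 1 - 34/(1126/5) = 478/563.

478/563


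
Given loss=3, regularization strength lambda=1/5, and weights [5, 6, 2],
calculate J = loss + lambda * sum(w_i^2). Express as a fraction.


L2 sq norm = sum(w^2) = 65. J = 3 + 1/5 * 65 = 16.

16


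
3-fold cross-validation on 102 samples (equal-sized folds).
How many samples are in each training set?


Each validation fold has 102/3 = 34 samples. Training set = 102 - 34 = 68.

68


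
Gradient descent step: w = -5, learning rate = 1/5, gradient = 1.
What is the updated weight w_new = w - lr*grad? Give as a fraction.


w_new = -5 - 1/5 * 1 = -5 - 1/5 = -26/5.

-26/5


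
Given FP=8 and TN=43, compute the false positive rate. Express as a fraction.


FPR = FP / (FP + TN) = 8 / 51 = 8/51.

8/51


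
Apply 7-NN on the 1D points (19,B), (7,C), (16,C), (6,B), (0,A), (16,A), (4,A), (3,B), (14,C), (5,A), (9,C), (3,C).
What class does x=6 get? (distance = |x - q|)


Distances: |19-6|=13, |7-6|=1, |16-6|=10, |6-6|=0, |0-6|=6, |16-6|=10, |4-6|=2, |3-6|=3, |14-6|=8, |5-6|=1, |9-6|=3, |3-6|=3. 7 nearest: (6,B), (5,A), (7,C), (4,A), (3,B), (9,C), (3,C). Counts: {'B': 2, 'A': 2, 'C': 3}. Majority class: C.

C


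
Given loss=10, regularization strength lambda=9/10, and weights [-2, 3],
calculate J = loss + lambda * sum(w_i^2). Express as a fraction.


L2 sq norm = sum(w^2) = 13. J = 10 + 9/10 * 13 = 217/10.

217/10


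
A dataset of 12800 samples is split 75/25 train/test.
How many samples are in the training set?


Test set = 12800 * 25% = 3200. Training set = 12800 - 3200 = 9600.

9600


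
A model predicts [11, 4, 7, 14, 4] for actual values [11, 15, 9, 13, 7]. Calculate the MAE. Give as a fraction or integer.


MAE = (1/5) * (|11-11|=0 + |15-4|=11 + |9-7|=2 + |13-14|=1 + |7-4|=3). Sum = 17. MAE = 17/5.

17/5


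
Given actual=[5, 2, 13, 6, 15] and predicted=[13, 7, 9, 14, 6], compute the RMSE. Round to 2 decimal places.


MSE = 50.0000. RMSE = sqrt(50.0000) = 7.07.

7.07


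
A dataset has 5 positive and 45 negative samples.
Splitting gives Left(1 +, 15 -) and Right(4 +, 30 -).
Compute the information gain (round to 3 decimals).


H(parent) = 0.4690. H(left) = 0.3373, H(right) = 0.5226. Weighted = (16/50)*0.3373 + (34/50)*0.5226 = 0.4633. IG = 0.4690 - 0.4633 = 0.0057, which rounds to 0.006.

0.006


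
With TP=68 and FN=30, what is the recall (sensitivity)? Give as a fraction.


Recall = TP / (TP + FN) = 68 / 98 = 34/49.

34/49


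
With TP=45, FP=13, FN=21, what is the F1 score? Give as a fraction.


Precision = 45/58 = 45/58. Recall = 45/66 = 15/22. F1 = 2*P*R/(P+R) = 45/62.

45/62


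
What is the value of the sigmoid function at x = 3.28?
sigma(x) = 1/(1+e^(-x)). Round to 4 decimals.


sigma(3.28) = 1/(1+e^(-3.28)) = 1/(1+0.037628) = 1/1.037628 = 0.9637.

0.9637


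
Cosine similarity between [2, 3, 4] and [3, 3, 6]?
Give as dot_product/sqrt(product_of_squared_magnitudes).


dot = 39. |a|^2 = 29, |b|^2 = 54. cos = 39/sqrt(1566).

39/sqrt(1566)


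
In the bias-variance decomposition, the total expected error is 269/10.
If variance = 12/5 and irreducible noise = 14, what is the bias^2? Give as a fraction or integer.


Total error = bias^2 + variance + irreducible noise. So bias^2 = 269/10 - 12/5 - 14 = 21/2.

21/2


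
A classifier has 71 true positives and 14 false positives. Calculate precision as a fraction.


Precision = TP / (TP + FP) = 71 / 85 = 71/85.

71/85


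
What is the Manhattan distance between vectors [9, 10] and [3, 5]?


d = sum of absolute differences: |9-3|=6 + |10-5|=5 = 11.

11


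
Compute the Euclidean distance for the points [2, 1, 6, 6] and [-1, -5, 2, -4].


d = sqrt(sum of squared differences). (2--1)^2=9, (1--5)^2=36, (6-2)^2=16, (6--4)^2=100. Sum = 161.

sqrt(161)


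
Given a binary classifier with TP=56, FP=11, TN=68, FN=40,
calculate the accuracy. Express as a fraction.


Accuracy = (TP + TN) / (TP + TN + FP + FN) = (56 + 68) / 175 = 124/175.

124/175


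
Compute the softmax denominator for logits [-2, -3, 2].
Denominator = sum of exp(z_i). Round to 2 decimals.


Denom = e^-2=0.1353 + e^-3=0.0498 + e^2=7.3891. Sum = 7.5742, which rounds to 7.57.

7.57


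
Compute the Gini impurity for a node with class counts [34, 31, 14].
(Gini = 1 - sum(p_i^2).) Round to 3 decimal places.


Total = 79. Proportions: 34/79, 31/79, 14/79. sum(p_i^2) = 0.3706. Gini = 1 - 0.3706 = 0.6294, which rounds to 0.629.

0.629


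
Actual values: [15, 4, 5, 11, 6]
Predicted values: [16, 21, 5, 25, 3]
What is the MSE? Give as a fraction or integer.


MSE = (1/5) * ((15-16)^2=1 + (4-21)^2=289 + (5-5)^2=0 + (11-25)^2=196 + (6-3)^2=9). Sum = 495. MSE = 99.

99


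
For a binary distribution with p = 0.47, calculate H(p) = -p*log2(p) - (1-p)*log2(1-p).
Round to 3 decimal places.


H = -0.47*log2(0.47) - 0.53*log2(0.53) = 0.997.

0.997


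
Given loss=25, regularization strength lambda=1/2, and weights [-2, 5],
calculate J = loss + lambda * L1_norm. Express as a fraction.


L1 norm = sum(|w|) = 7. J = 25 + 1/2 * 7 = 57/2.

57/2


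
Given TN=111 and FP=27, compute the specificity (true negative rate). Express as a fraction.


Specificity = TN / (TN + FP) = 111 / 138 = 37/46.

37/46


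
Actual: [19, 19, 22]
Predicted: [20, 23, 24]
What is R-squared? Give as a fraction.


Mean(y) = 20. SS_res = 21. SS_tot = 6. R^2 = 1 - 21/(6) = -5/2.

-5/2


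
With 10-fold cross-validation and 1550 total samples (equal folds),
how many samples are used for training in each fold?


Each validation fold has 1550/10 = 155 samples. Training set = 1550 - 155 = 1395.

1395


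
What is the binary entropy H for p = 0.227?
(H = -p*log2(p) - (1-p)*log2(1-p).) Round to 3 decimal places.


H = -0.227*log2(0.227) - 0.773*log2(0.773) = 0.773.

0.773


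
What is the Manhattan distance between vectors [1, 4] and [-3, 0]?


d = sum of absolute differences: |1--3|=4 + |4-0|=4 = 8.

8


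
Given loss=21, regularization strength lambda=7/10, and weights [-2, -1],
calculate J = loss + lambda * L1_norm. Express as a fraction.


L1 norm = sum(|w|) = 3. J = 21 + 7/10 * 3 = 231/10.

231/10


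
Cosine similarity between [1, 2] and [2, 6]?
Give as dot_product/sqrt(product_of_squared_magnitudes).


dot = 14. |a|^2 = 5, |b|^2 = 40. cos = 14/sqrt(200).

14/sqrt(200)


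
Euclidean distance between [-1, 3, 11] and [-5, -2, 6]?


d = sqrt(sum of squared differences). (-1--5)^2=16, (3--2)^2=25, (11-6)^2=25. Sum = 66.

sqrt(66)


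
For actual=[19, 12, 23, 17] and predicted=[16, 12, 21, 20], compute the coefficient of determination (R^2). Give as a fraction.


Mean(y) = 71/4. SS_res = 22. SS_tot = 251/4. R^2 = 1 - 22/(251/4) = 163/251.

163/251


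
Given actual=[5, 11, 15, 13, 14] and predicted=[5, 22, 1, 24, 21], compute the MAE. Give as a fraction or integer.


MAE = (1/5) * (|5-5|=0 + |11-22|=11 + |15-1|=14 + |13-24|=11 + |14-21|=7). Sum = 43. MAE = 43/5.

43/5


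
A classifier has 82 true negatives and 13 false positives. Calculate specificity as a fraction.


Specificity = TN / (TN + FP) = 82 / 95 = 82/95.

82/95


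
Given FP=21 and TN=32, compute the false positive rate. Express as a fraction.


FPR = FP / (FP + TN) = 21 / 53 = 21/53.

21/53


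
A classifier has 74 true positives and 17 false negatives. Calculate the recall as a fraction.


Recall = TP / (TP + FN) = 74 / 91 = 74/91.

74/91


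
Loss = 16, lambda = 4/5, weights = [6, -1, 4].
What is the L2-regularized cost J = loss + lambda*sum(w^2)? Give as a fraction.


L2 sq norm = sum(w^2) = 53. J = 16 + 4/5 * 53 = 292/5.

292/5


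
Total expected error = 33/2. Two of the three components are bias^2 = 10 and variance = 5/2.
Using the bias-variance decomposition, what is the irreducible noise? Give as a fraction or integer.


Total error = bias^2 + variance + irreducible noise. So irreducible noise = 33/2 - 10 - 5/2 = 4.

4


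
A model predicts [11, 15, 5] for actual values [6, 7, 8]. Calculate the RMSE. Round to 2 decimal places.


MSE = 32.6667. RMSE = sqrt(32.6667) = 5.72.

5.72


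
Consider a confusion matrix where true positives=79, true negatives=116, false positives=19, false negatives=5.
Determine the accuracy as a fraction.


Accuracy = (TP + TN) / (TP + TN + FP + FN) = (79 + 116) / 219 = 65/73.

65/73


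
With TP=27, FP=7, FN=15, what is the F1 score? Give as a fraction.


Precision = 27/34 = 27/34. Recall = 27/42 = 9/14. F1 = 2*P*R/(P+R) = 27/38.

27/38


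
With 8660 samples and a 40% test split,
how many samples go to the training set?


Test set = 8660 * 40% = 3464. Training set = 8660 - 3464 = 5196.

5196


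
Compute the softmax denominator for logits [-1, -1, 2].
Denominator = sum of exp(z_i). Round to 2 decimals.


Denom = e^-1=0.3679 + e^-1=0.3679 + e^2=7.3891. Sum = 8.1249, which rounds to 8.12.

8.12


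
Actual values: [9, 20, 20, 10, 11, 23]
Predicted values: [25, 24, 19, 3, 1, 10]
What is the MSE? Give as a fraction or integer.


MSE = (1/6) * ((9-25)^2=256 + (20-24)^2=16 + (20-19)^2=1 + (10-3)^2=49 + (11-1)^2=100 + (23-10)^2=169). Sum = 591. MSE = 197/2.

197/2


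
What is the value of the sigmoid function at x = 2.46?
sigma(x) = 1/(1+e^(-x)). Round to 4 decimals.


sigma(2.46) = 1/(1+e^(-2.46)) = 1/(1+0.085435) = 1/1.085435 = 0.9213.

0.9213


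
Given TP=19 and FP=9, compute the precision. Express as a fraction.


Precision = TP / (TP + FP) = 19 / 28 = 19/28.

19/28


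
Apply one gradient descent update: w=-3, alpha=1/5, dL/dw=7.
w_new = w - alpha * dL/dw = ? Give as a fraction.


w_new = -3 - 1/5 * 7 = -3 - 7/5 = -22/5.

-22/5


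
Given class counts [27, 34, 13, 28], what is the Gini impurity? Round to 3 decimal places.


Total = 102. Proportions: 27/102, 34/102, 13/102, 28/102. sum(p_i^2) = 0.2728. Gini = 1 - 0.2728 = 0.7272, which rounds to 0.727.

0.727


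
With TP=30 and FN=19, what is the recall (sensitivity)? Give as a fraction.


Recall = TP / (TP + FN) = 30 / 49 = 30/49.

30/49


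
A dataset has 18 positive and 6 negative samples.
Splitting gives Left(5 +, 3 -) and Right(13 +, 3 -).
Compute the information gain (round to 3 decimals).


H(parent) = 0.8113. H(left) = 0.9544, H(right) = 0.6962. Weighted = (8/24)*0.9544 + (16/24)*0.6962 = 0.7823. IG = 0.8113 - 0.7823 = 0.0290, which rounds to 0.029.

0.029


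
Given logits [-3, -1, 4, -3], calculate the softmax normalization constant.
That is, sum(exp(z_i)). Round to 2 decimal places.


Denom = e^-3=0.0498 + e^-1=0.3679 + e^4=54.5982 + e^-3=0.0498. Sum = 55.0657, which rounds to 55.07.

55.07


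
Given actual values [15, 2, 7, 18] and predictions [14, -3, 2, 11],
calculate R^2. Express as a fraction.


Mean(y) = 21/2. SS_res = 100. SS_tot = 161. R^2 = 1 - 100/(161) = 61/161.

61/161


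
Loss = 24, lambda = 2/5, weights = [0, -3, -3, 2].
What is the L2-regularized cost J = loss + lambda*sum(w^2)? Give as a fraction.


L2 sq norm = sum(w^2) = 22. J = 24 + 2/5 * 22 = 164/5.

164/5


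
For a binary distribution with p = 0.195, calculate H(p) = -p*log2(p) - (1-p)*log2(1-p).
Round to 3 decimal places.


H = -0.195*log2(0.195) - 0.805*log2(0.805) = 0.712.

0.712


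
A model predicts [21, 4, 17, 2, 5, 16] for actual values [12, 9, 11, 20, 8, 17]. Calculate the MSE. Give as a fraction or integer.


MSE = (1/6) * ((12-21)^2=81 + (9-4)^2=25 + (11-17)^2=36 + (20-2)^2=324 + (8-5)^2=9 + (17-16)^2=1). Sum = 476. MSE = 238/3.

238/3


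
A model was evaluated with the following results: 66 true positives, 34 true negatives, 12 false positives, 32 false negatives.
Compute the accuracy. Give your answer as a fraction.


Accuracy = (TP + TN) / (TP + TN + FP + FN) = (66 + 34) / 144 = 25/36.

25/36


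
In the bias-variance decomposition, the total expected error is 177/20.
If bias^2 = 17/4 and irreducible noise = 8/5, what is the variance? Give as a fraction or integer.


Total error = bias^2 + variance + irreducible noise. So variance = 177/20 - 17/4 - 8/5 = 3.

3


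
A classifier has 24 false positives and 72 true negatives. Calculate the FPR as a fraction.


FPR = FP / (FP + TN) = 24 / 96 = 1/4.

1/4


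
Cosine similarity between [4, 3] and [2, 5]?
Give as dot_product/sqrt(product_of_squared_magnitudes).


dot = 23. |a|^2 = 25, |b|^2 = 29. cos = 23/sqrt(725).

23/sqrt(725)


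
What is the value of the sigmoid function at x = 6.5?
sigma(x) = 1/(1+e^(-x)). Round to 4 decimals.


sigma(6.5) = 1/(1+e^(-6.5)) = 1/(1+0.001503) = 1/1.001503 = 0.9985.

0.9985


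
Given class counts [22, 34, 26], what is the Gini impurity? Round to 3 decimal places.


Total = 82. Proportions: 22/82, 34/82, 26/82. sum(p_i^2) = 0.3444. Gini = 1 - 0.3444 = 0.6556, which rounds to 0.656.

0.656


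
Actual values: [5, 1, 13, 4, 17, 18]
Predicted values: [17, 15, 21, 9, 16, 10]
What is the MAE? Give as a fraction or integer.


MAE = (1/6) * (|5-17|=12 + |1-15|=14 + |13-21|=8 + |4-9|=5 + |17-16|=1 + |18-10|=8). Sum = 48. MAE = 8.

8


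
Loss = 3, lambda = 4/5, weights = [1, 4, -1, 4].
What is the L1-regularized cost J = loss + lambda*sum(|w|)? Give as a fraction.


L1 norm = sum(|w|) = 10. J = 3 + 4/5 * 10 = 11.

11


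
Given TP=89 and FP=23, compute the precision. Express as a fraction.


Precision = TP / (TP + FP) = 89 / 112 = 89/112.

89/112


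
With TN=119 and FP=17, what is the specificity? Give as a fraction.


Specificity = TN / (TN + FP) = 119 / 136 = 7/8.

7/8


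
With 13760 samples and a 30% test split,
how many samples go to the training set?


Test set = 13760 * 30% = 4128. Training set = 13760 - 4128 = 9632.

9632


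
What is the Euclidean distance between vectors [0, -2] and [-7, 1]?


d = sqrt(sum of squared differences). (0--7)^2=49, (-2-1)^2=9. Sum = 58.

sqrt(58)


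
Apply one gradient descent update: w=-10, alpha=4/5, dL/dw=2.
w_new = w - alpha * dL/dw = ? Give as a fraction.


w_new = -10 - 4/5 * 2 = -10 - 8/5 = -58/5.

-58/5


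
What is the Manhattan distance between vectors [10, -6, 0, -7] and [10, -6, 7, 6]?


d = sum of absolute differences: |10-10|=0 + |-6--6|=0 + |0-7|=7 + |-7-6|=13 = 20.

20


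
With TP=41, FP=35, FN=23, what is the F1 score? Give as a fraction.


Precision = 41/76 = 41/76. Recall = 41/64 = 41/64. F1 = 2*P*R/(P+R) = 41/70.

41/70


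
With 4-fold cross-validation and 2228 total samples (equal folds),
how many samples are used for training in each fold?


Each validation fold has 2228/4 = 557 samples. Training set = 2228 - 557 = 1671.

1671


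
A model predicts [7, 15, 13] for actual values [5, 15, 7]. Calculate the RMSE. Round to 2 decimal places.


MSE = 13.3333. RMSE = sqrt(13.3333) = 3.65.

3.65


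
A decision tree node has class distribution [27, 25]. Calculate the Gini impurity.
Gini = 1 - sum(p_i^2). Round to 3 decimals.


Total = 52. Proportions: 27/52, 25/52. sum(p_i^2) = 0.5007. Gini = 1 - 0.5007 = 0.4993, which rounds to 0.499.

0.499


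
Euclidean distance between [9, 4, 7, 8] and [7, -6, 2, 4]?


d = sqrt(sum of squared differences). (9-7)^2=4, (4--6)^2=100, (7-2)^2=25, (8-4)^2=16. Sum = 145.

sqrt(145)


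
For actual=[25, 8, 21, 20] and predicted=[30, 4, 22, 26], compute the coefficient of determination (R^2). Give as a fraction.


Mean(y) = 37/2. SS_res = 78. SS_tot = 161. R^2 = 1 - 78/(161) = 83/161.

83/161


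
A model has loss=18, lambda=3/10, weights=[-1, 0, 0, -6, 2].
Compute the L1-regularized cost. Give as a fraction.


L1 norm = sum(|w|) = 9. J = 18 + 3/10 * 9 = 207/10.

207/10


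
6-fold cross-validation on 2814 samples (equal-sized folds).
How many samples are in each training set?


Each validation fold has 2814/6 = 469 samples. Training set = 2814 - 469 = 2345.

2345


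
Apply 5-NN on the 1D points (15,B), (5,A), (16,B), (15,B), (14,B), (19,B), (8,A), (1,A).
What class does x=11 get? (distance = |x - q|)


Distances: |15-11|=4, |5-11|=6, |16-11|=5, |15-11|=4, |14-11|=3, |19-11|=8, |8-11|=3, |1-11|=10. 5 nearest: (8,A), (14,B), (15,B), (15,B), (16,B). Counts: {'A': 1, 'B': 4}. Majority class: B.

B


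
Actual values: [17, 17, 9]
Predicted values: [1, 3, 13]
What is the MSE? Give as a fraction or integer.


MSE = (1/3) * ((17-1)^2=256 + (17-3)^2=196 + (9-13)^2=16). Sum = 468. MSE = 156.

156


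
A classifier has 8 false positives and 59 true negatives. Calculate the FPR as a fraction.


FPR = FP / (FP + TN) = 8 / 67 = 8/67.

8/67


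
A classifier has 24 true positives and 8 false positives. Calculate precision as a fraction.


Precision = TP / (TP + FP) = 24 / 32 = 3/4.

3/4


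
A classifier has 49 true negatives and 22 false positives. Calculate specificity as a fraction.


Specificity = TN / (TN + FP) = 49 / 71 = 49/71.

49/71


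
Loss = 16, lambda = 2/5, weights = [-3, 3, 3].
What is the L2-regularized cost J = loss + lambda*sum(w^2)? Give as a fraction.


L2 sq norm = sum(w^2) = 27. J = 16 + 2/5 * 27 = 134/5.

134/5


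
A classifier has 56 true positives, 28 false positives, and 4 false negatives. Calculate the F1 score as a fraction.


Precision = 56/84 = 2/3. Recall = 56/60 = 14/15. F1 = 2*P*R/(P+R) = 7/9.

7/9


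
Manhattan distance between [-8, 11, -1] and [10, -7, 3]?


d = sum of absolute differences: |-8-10|=18 + |11--7|=18 + |-1-3|=4 = 40.

40


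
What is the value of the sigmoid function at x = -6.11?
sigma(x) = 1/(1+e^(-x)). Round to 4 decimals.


sigma(-6.11) = 1/(1+e^(6.11)) = 1/(1+450.338715) = 1/451.338715 = 0.0022.

0.0022


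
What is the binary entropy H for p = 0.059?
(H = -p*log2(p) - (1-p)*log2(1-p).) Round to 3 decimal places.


H = -0.059*log2(0.059) - 0.941*log2(0.941) = 0.323.

0.323


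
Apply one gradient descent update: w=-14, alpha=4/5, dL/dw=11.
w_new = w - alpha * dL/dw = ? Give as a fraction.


w_new = -14 - 4/5 * 11 = -14 - 44/5 = -114/5.

-114/5


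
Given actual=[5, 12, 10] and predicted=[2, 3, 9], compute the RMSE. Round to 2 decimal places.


MSE = 30.3333. RMSE = sqrt(30.3333) = 5.51.

5.51


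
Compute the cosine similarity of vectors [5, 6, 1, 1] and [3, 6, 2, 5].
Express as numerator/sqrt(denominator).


dot = 58. |a|^2 = 63, |b|^2 = 74. cos = 58/sqrt(4662).

58/sqrt(4662)


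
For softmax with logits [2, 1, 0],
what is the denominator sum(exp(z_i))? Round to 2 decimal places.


Denom = e^2=7.3891 + e^1=2.7183 + e^0=1.0000. Sum = 11.1074, which rounds to 11.11.

11.11


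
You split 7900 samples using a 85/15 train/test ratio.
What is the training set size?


Test set = 7900 * 15% = 1185. Training set = 7900 - 1185 = 6715.

6715


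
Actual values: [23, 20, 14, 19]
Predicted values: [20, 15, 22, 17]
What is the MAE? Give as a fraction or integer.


MAE = (1/4) * (|23-20|=3 + |20-15|=5 + |14-22|=8 + |19-17|=2). Sum = 18. MAE = 9/2.

9/2


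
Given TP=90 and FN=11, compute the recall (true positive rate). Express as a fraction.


Recall = TP / (TP + FN) = 90 / 101 = 90/101.

90/101


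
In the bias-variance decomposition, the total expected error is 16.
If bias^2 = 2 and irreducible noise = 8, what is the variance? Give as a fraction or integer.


Total error = bias^2 + variance + irreducible noise. So variance = 16 - 2 - 8 = 6.

6


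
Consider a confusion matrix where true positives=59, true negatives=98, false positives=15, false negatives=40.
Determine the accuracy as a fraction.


Accuracy = (TP + TN) / (TP + TN + FP + FN) = (59 + 98) / 212 = 157/212.

157/212


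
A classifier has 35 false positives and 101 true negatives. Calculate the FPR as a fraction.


FPR = FP / (FP + TN) = 35 / 136 = 35/136.

35/136


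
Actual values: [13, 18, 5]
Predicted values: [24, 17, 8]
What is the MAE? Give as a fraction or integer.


MAE = (1/3) * (|13-24|=11 + |18-17|=1 + |5-8|=3). Sum = 15. MAE = 5.

5


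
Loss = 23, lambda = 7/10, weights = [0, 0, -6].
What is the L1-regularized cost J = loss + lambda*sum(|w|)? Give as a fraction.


L1 norm = sum(|w|) = 6. J = 23 + 7/10 * 6 = 136/5.

136/5


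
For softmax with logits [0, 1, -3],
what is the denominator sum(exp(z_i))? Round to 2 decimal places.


Denom = e^0=1.0000 + e^1=2.7183 + e^-3=0.0498. Sum = 3.7681, which rounds to 3.77.

3.77


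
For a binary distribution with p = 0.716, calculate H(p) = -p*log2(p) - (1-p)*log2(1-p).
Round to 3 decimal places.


H = -0.716*log2(0.716) - 0.284*log2(0.284) = 0.861.

0.861


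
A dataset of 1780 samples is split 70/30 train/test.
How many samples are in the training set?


Test set = 1780 * 30% = 534. Training set = 1780 - 534 = 1246.

1246


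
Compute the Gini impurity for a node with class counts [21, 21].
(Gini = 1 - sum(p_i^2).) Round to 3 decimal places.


Total = 42. Proportions: 21/42, 21/42. sum(p_i^2) = 0.5000. Gini = 1 - 0.5000 = 0.5000, which rounds to 0.500.

0.500


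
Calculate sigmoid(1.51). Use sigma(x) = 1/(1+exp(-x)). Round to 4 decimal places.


sigma(1.51) = 1/(1+e^(-1.51)) = 1/(1+0.220910) = 1/1.220910 = 0.8191.

0.8191


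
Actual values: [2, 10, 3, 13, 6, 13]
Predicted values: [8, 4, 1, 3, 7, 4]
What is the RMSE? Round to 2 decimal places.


MSE = 43.0000. RMSE = sqrt(43.0000) = 6.56.

6.56


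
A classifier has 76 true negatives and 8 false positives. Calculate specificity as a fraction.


Specificity = TN / (TN + FP) = 76 / 84 = 19/21.

19/21


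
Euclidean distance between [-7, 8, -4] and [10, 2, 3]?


d = sqrt(sum of squared differences). (-7-10)^2=289, (8-2)^2=36, (-4-3)^2=49. Sum = 374.

sqrt(374)


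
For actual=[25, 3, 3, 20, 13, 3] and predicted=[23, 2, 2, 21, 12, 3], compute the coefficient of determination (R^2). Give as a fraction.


Mean(y) = 67/6. SS_res = 8. SS_tot = 2837/6. R^2 = 1 - 8/(2837/6) = 2789/2837.

2789/2837


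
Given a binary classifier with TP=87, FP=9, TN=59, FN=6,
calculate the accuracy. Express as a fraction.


Accuracy = (TP + TN) / (TP + TN + FP + FN) = (87 + 59) / 161 = 146/161.

146/161


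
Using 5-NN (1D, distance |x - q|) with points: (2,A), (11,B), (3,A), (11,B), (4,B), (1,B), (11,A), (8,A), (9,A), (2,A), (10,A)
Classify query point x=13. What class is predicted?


Distances: |2-13|=11, |11-13|=2, |3-13|=10, |11-13|=2, |4-13|=9, |1-13|=12, |11-13|=2, |8-13|=5, |9-13|=4, |2-13|=11, |10-13|=3. 5 nearest: (11,A), (11,B), (11,B), (10,A), (9,A). Counts: {'A': 3, 'B': 2}. Majority class: A.

A


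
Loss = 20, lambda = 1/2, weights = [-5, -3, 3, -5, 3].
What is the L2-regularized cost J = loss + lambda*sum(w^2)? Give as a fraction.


L2 sq norm = sum(w^2) = 77. J = 20 + 1/2 * 77 = 117/2.

117/2


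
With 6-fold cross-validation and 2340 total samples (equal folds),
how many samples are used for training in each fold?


Each validation fold has 2340/6 = 390 samples. Training set = 2340 - 390 = 1950.

1950


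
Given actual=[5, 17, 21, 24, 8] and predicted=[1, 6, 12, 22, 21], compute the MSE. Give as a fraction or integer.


MSE = (1/5) * ((5-1)^2=16 + (17-6)^2=121 + (21-12)^2=81 + (24-22)^2=4 + (8-21)^2=169). Sum = 391. MSE = 391/5.

391/5


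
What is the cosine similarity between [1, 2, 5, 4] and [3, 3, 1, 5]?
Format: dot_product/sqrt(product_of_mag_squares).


dot = 34. |a|^2 = 46, |b|^2 = 44. cos = 34/sqrt(2024).

34/sqrt(2024)


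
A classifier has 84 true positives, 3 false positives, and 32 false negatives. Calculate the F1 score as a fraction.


Precision = 84/87 = 28/29. Recall = 84/116 = 21/29. F1 = 2*P*R/(P+R) = 24/29.

24/29


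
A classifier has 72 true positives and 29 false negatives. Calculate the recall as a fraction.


Recall = TP / (TP + FN) = 72 / 101 = 72/101.

72/101


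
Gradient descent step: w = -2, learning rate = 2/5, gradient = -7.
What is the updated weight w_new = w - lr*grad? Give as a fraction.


w_new = -2 - 2/5 * -7 = -2 - -14/5 = 4/5.

4/5


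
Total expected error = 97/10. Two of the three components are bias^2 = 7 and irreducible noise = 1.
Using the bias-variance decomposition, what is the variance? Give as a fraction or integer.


Total error = bias^2 + variance + irreducible noise. So variance = 97/10 - 7 - 1 = 17/10.

17/10


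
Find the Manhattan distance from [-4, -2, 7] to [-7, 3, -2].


d = sum of absolute differences: |-4--7|=3 + |-2-3|=5 + |7--2|=9 = 17.

17


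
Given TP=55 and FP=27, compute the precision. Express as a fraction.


Precision = TP / (TP + FP) = 55 / 82 = 55/82.

55/82


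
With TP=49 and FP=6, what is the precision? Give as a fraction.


Precision = TP / (TP + FP) = 49 / 55 = 49/55.

49/55


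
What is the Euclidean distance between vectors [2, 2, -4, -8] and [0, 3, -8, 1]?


d = sqrt(sum of squared differences). (2-0)^2=4, (2-3)^2=1, (-4--8)^2=16, (-8-1)^2=81. Sum = 102.

sqrt(102)


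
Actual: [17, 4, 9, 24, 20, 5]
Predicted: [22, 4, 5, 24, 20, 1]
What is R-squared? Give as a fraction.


Mean(y) = 79/6. SS_res = 57. SS_tot = 2081/6. R^2 = 1 - 57/(2081/6) = 1739/2081.

1739/2081


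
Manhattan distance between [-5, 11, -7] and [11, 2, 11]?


d = sum of absolute differences: |-5-11|=16 + |11-2|=9 + |-7-11|=18 = 43.

43


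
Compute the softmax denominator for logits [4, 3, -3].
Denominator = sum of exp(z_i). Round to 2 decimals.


Denom = e^4=54.5982 + e^3=20.0855 + e^-3=0.0498. Sum = 74.7335, which rounds to 74.73.

74.73


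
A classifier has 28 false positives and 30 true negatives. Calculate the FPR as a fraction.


FPR = FP / (FP + TN) = 28 / 58 = 14/29.

14/29


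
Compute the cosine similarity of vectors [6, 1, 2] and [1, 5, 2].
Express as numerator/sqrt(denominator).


dot = 15. |a|^2 = 41, |b|^2 = 30. cos = 15/sqrt(1230).

15/sqrt(1230)


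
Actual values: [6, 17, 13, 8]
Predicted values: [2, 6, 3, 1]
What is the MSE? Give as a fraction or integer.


MSE = (1/4) * ((6-2)^2=16 + (17-6)^2=121 + (13-3)^2=100 + (8-1)^2=49). Sum = 286. MSE = 143/2.

143/2


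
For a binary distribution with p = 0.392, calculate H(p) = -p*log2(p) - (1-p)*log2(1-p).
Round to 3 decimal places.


H = -0.392*log2(0.392) - 0.608*log2(0.608) = 0.966.

0.966


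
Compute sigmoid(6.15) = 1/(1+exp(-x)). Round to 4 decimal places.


sigma(6.15) = 1/(1+e^(-6.15)) = 1/(1+0.002133) = 1/1.002133 = 0.9979.

0.9979


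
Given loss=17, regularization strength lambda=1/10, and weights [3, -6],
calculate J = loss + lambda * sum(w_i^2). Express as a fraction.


L2 sq norm = sum(w^2) = 45. J = 17 + 1/10 * 45 = 43/2.

43/2
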